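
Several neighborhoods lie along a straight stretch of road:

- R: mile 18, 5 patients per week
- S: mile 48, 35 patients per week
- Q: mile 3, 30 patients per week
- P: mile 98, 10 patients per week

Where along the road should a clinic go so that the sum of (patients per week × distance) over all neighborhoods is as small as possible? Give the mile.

x = 48

For a sum of weighted absolute distances on a line, the optimum is the weighted median (not the mean). Total weight W = 80; half-weight = 40.
Sort by position and accumulate weight:
  mile 3 (Q, w=30) → cum 30
  mile 18 (R, w=5) → cum 35
  mile 48 (S, w=35) → cum 70  ≥ 40 → median here
  mile 98 (P, w=10) → cum 80
Optimal location: mile 48.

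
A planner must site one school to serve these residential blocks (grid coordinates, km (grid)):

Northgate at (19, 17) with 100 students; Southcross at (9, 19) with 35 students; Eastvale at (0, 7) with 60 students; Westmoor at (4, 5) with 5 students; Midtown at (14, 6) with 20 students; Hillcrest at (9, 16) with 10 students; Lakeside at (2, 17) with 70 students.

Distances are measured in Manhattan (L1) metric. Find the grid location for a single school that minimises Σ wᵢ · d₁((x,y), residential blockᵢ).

(9, 17)

Manhattan distance separates: Σwᵢ(|x−xᵢ|+|y−yᵢ|) = Σwᵢ|x−xᵢ| + Σwᵢ|y−yᵢ|, so x and y are optimised independently as 1-D weighted medians.
Total weight W = 300; half = 150.
x-coordinate, sorted with cumulative weight:
  x=0 (Eastvale, w=60) cum 60
  x=2 (Lakeside, w=70) cum 130
  x=4 (Westmoor, w=5) cum 135
  x=9 (Southcross, w=35) cum 170  ← median
  x=9 (Hillcrest, w=10) cum 180
  x=14 (Midtown, w=20) cum 200
  x=19 (Northgate, w=100) cum 300
⇒ x* = 9
y-coordinate, sorted with cumulative weight:
  y=5 (Westmoor, w=5) cum 5
  y=6 (Midtown, w=20) cum 25
  y=7 (Eastvale, w=60) cum 85
  y=16 (Hillcrest, w=10) cum 95
  y=17 (Northgate, w=100) cum 195  ← median
  y=17 (Lakeside, w=70) cum 265
  y=19 (Southcross, w=35) cum 300
⇒ y* = 17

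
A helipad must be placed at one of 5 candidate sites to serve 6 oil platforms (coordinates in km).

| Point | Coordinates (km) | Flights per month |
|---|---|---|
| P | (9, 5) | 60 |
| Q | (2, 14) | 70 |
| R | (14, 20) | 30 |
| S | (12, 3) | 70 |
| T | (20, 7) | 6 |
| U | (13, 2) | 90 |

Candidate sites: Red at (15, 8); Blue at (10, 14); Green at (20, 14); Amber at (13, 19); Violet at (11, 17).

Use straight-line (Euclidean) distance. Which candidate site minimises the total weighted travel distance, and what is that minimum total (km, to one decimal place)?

Red, total 2774.0 km

Total weighted distance at each candidate:
  Red (15, 8): total = 2774.0
  Blue (10, 14): total = 3288.8
  Green (20, 14): total = 4611.7
  Amber (13, 19): total = 4497.4
  Violet (11, 17): total = 3946.5
Minimum is at Red with total 2774.0 km.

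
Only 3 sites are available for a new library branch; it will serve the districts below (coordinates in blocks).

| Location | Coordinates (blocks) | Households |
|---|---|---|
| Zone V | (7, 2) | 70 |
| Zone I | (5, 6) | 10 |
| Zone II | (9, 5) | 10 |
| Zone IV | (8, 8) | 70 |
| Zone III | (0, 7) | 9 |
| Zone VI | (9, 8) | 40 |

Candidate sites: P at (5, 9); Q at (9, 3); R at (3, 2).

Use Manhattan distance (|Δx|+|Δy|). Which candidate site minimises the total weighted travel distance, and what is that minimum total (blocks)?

Q, total 1037 blocks

Total weighted distance at each candidate:
  P (5, 9): total = 1283
  Q (9, 3): total = 1037
  R (3, 2): total = 1752
Minimum is at Q with total 1037 blocks.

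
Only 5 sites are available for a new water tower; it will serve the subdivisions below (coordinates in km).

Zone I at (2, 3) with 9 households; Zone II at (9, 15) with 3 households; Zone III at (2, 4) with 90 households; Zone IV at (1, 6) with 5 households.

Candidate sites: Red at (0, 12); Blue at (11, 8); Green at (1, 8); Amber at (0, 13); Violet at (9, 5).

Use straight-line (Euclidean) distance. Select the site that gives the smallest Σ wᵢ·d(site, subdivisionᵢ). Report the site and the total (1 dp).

Green, total 458.9 km

Total weighted distance at each candidate:
  Red (0, 12): total = 884.0
  Blue (11, 8): total = 1051.9
  Green (1, 8): total = 458.9
  Amber (0, 13): total = 984.6
  Violet (9, 5): total = 772.2
Minimum is at Green with total 458.9 km.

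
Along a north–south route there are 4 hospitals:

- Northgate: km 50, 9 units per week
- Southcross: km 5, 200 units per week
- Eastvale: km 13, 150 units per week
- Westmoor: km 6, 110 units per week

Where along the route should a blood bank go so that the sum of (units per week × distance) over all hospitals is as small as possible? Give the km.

For a sum of weighted absolute distances on a line, the optimum is the weighted median (not the mean). Total weight W = 469; half-weight = 234.5.
Sort by position and accumulate weight:
  km 5 (Southcross, w=200) → cum 200
  km 6 (Westmoor, w=110) → cum 310  ≥ 234.5 → median here
  km 13 (Eastvale, w=150) → cum 460
  km 50 (Northgate, w=9) → cum 469
Optimal location: km 6.

x = 6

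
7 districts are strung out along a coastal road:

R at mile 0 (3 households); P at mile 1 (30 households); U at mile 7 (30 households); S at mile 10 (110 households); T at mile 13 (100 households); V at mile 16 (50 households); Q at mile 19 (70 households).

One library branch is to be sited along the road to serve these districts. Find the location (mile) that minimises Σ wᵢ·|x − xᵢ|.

x = 13

For a sum of weighted absolute distances on a line, the optimum is the weighted median (not the mean). Total weight W = 393; half-weight = 196.5.
Sort by position and accumulate weight:
  mile 0 (R, w=3) → cum 3
  mile 1 (P, w=30) → cum 33
  mile 7 (U, w=30) → cum 63
  mile 10 (S, w=110) → cum 173
  mile 13 (T, w=100) → cum 273  ≥ 196.5 → median here
  mile 16 (V, w=50) → cum 323
  mile 19 (Q, w=70) → cum 393
Optimal location: mile 13.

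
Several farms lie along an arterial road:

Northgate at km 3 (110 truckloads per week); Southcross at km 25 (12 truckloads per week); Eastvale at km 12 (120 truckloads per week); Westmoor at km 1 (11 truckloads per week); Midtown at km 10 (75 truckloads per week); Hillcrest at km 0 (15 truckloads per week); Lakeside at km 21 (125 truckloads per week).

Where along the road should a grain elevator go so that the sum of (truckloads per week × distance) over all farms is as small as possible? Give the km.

x = 12

For a sum of weighted absolute distances on a line, the optimum is the weighted median (not the mean). Total weight W = 468; half-weight = 234.
Sort by position and accumulate weight:
  km 0 (Hillcrest, w=15) → cum 15
  km 1 (Westmoor, w=11) → cum 26
  km 3 (Northgate, w=110) → cum 136
  km 10 (Midtown, w=75) → cum 211
  km 12 (Eastvale, w=120) → cum 331  ≥ 234 → median here
  km 21 (Lakeside, w=125) → cum 456
  km 25 (Southcross, w=12) → cum 468
Optimal location: km 12.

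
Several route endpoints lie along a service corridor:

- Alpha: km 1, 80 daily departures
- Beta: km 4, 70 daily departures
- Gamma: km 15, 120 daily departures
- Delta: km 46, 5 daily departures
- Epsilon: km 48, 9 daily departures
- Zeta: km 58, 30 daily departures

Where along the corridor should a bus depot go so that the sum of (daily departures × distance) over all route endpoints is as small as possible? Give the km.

x = 15

For a sum of weighted absolute distances on a line, the optimum is the weighted median (not the mean). Total weight W = 314; half-weight = 157.
Sort by position and accumulate weight:
  km 1 (Alpha, w=80) → cum 80
  km 4 (Beta, w=70) → cum 150
  km 15 (Gamma, w=120) → cum 270  ≥ 157 → median here
  km 46 (Delta, w=5) → cum 275
  km 48 (Epsilon, w=9) → cum 284
  km 58 (Zeta, w=30) → cum 314
Optimal location: km 15.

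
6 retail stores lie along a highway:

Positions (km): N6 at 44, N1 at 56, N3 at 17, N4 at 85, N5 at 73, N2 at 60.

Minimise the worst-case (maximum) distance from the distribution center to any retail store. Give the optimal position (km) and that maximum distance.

location 51, max distance 34

The 1-center on a line is the midpoint of the two extreme points: leftmost at 17, rightmost at 85.
Optimal location = (17 + 85)/2 = 51; maximum distance = (85 − 17)/2 = 34.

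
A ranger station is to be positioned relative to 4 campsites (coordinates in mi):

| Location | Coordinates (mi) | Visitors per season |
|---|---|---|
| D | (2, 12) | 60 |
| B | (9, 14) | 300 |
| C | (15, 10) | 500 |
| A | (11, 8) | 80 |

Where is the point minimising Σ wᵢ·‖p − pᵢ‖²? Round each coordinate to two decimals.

The minimiser of Σwᵢ‖p−pᵢ‖² is the weighted centroid p* = (Σwᵢpᵢ)/(Σwᵢ).
Σwᵢ = 940.
Σwᵢxᵢ = 60·2 + 300·9 + 500·15 + 80·11 = 11200.
Σwᵢyᵢ = 60·12 + 300·14 + 500·10 + 80·8 = 10560.
x* = 11200/940 = 11.91, y* = 10560/940 = 11.23.

(11.91, 11.23)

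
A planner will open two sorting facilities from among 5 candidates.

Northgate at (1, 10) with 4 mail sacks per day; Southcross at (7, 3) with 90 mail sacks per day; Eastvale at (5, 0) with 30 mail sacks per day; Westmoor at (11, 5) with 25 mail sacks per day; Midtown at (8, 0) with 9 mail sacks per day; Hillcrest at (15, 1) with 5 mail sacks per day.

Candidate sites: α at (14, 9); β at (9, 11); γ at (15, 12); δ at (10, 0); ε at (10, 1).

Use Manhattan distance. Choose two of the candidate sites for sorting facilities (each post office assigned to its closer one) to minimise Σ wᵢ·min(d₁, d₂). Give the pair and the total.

Evaluate every pair (each demand assigned to the nearer of the two):
  {δ, ε}: total = 840
  {β, ε}: total = 843
  {α, ε}: total = 863
  {γ, ε}: total = 871
  {β, δ}: total = 924
  {α, δ}: total = 944
  {γ, δ}: total = 952
  {α, β}: total = 1714
  {β, γ}: total = 1749
  {α, γ}: total = 2121
Best pair: {δ, ε} with total 840.

{δ, ε}, total 840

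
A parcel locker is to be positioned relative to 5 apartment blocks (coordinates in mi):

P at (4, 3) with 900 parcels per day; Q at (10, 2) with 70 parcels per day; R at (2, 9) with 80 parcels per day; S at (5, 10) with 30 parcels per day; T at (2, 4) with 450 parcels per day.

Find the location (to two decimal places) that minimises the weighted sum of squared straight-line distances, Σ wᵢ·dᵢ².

(3.60, 3.70)

The minimiser of Σwᵢ‖p−pᵢ‖² is the weighted centroid p* = (Σwᵢpᵢ)/(Σwᵢ).
Σwᵢ = 1530.
Σwᵢxᵢ = 900·4 + 70·10 + 80·2 + 30·5 + 450·2 = 5510.
Σwᵢyᵢ = 900·3 + 70·2 + 80·9 + 30·10 + 450·4 = 5660.
x* = 5510/1530 = 3.60, y* = 5660/1530 = 3.70.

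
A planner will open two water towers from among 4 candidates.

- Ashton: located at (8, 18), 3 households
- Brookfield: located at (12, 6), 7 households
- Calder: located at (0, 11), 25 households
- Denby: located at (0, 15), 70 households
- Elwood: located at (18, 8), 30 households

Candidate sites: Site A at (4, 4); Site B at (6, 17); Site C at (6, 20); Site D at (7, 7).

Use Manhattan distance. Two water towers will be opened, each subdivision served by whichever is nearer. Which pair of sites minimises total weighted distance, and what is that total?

Evaluate every pair (each demand assigned to the nearer of the two):
  {Site B, Site D}: total = 1246
  {Site A, Site B}: total = 1454
  {Site C, Site D}: total = 1459
  {Site B, Site C}: total = 1618
  {Site A, Site C}: total = 1667
  {Site A, Site D}: total = 1763
Best pair: {Site B, Site D} with total 1246.

{Site B, Site D}, total 1246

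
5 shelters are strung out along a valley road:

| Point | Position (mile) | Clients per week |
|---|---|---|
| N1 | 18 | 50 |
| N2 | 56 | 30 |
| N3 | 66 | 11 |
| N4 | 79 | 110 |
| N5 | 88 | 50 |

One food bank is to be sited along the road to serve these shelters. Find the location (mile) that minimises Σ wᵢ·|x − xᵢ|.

For a sum of weighted absolute distances on a line, the optimum is the weighted median (not the mean). Total weight W = 251; half-weight = 125.5.
Sort by position and accumulate weight:
  mile 18 (N1, w=50) → cum 50
  mile 56 (N2, w=30) → cum 80
  mile 66 (N3, w=11) → cum 91
  mile 79 (N4, w=110) → cum 201  ≥ 125.5 → median here
  mile 88 (N5, w=50) → cum 251
Optimal location: mile 79.

x = 79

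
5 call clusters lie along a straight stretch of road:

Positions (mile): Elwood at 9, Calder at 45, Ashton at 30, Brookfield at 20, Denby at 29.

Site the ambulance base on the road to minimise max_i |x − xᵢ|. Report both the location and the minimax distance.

The 1-center on a line is the midpoint of the two extreme points: leftmost at 9, rightmost at 45.
Optimal location = (9 + 45)/2 = 27; maximum distance = (45 − 9)/2 = 18.

location 27, max distance 18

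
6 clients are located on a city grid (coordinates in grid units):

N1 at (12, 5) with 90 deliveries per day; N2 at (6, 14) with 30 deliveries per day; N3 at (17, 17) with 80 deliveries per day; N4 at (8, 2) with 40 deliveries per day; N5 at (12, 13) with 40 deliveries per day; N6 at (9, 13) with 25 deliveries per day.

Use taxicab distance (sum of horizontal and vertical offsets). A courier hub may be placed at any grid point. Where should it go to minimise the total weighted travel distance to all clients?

Manhattan distance separates: Σwᵢ(|x−xᵢ|+|y−yᵢ|) = Σwᵢ|x−xᵢ| + Σwᵢ|y−yᵢ|, so x and y are optimised independently as 1-D weighted medians.
Total weight W = 305; half = 152.5.
x-coordinate, sorted with cumulative weight:
  x=6 (N2, w=30) cum 30
  x=8 (N4, w=40) cum 70
  x=9 (N6, w=25) cum 95
  x=12 (N1, w=90) cum 185  ← median
  x=12 (N5, w=40) cum 225
  x=17 (N3, w=80) cum 305
⇒ x* = 12
y-coordinate, sorted with cumulative weight:
  y=2 (N4, w=40) cum 40
  y=5 (N1, w=90) cum 130
  y=13 (N5, w=40) cum 170  ← median
  y=13 (N6, w=25) cum 195
  y=14 (N2, w=30) cum 225
  y=17 (N3, w=80) cum 305
⇒ y* = 13

(12, 13)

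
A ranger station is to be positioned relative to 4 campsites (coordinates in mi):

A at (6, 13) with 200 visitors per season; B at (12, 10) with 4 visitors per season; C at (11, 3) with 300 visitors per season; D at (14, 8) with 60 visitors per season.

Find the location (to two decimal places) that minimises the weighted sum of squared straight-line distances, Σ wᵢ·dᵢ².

The minimiser of Σwᵢ‖p−pᵢ‖² is the weighted centroid p* = (Σwᵢpᵢ)/(Σwᵢ).
Σwᵢ = 564.
Σwᵢxᵢ = 200·6 + 4·12 + 300·11 + 60·14 = 5388.
Σwᵢyᵢ = 200·13 + 4·10 + 300·3 + 60·8 = 4020.
x* = 5388/564 = 9.55, y* = 4020/564 = 7.13.

(9.55, 7.13)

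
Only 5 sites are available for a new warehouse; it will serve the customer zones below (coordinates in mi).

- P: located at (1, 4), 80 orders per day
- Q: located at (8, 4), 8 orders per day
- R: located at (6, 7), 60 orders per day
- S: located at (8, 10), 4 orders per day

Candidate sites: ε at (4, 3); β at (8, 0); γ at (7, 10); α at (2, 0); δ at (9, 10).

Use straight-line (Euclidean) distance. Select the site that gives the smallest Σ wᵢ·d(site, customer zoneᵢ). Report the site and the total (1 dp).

Total weighted distance at each candidate:
  ε (4, 3): total = 586.5
  β (8, 0): total = 1153.8
  γ (7, 10): total = 921.2
  α (2, 0): total = 917.9
  δ (9, 10): total = 1107.2
Minimum is at ε with total 586.5 mi.

ε, total 586.5 mi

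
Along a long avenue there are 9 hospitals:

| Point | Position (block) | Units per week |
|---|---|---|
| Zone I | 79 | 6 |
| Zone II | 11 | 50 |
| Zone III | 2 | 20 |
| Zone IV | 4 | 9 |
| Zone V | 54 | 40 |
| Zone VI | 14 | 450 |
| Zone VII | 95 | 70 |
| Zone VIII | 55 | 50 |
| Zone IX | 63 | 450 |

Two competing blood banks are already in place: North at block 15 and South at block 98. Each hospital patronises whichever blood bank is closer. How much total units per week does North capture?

619

The indifferent point is the midpoint (15+98)/2 = 56.5; hospitals left of it (closer to North at 15) go to North, those right go to South.
  Zone III at 2 (w=20) → North
  Zone IV at 4 (w=9) → North
  Zone II at 11 (w=50) → North
  Zone VI at 14 (w=450) → North
  Zone V at 54 (w=40) → North
  Zone VIII at 55 (w=50) → North
  Zone IX at 63 (w=450) → South
  Zone I at 79 (w=6) → South
  Zone VII at 95 (w=70) → South
North captures 619; South captures 526.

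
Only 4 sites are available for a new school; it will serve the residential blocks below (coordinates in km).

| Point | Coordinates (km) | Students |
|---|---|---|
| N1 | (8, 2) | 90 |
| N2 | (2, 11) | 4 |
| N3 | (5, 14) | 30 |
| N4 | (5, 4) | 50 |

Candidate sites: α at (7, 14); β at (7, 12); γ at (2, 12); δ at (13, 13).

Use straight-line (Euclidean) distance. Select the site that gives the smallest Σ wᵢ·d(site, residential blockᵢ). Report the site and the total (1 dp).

Total weighted distance at each candidate:
  α (7, 14): total = 1677.0
  β (7, 12): total = 1422.0
  γ (2, 12): total = 1588.9
  δ (13, 13): total = 1976.1
Minimum is at β with total 1422.0 km.

β, total 1422.0 km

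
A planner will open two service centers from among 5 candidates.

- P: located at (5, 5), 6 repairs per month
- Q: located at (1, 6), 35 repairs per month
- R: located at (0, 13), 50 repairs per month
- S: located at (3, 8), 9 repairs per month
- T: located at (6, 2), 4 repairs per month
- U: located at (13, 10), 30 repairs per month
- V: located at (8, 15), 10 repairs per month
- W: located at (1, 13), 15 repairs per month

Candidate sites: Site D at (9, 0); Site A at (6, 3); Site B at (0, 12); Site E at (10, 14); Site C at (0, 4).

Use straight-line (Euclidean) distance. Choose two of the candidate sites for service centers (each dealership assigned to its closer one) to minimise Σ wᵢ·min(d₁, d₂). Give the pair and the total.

Evaluate every pair (each demand assigned to the nearer of the two):
  {Site B, Site E}: total = 599.7
  {Site A, Site B}: total = 720.1
  {Site B, Site C}: total = 730.4
  {Site D, Site B}: total = 790.5
  {Site E, Site C}: total = 937.3
  {Site A, Site E}: total = 1084.7
  {Site A, Site C}: total = 1145.1
  {Site D, Site C}: total = 1213.2
  {Site D, Site E}: total = 1296.5
  {Site D, Site A}: total = 1443.4
Best pair: {Site B, Site E} with total 599.7.

{Site B, Site E}, total 599.7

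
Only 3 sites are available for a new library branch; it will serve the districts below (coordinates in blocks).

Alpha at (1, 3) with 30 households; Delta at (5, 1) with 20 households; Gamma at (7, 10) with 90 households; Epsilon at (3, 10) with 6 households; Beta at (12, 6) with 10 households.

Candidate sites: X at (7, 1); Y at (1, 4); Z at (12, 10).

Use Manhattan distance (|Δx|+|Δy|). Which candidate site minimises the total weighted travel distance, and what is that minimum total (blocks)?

Total weighted distance at each candidate:
  X (7, 1): total = 1268
  Y (1, 4): total = 1428
  Z (12, 10): total = 1404
Minimum is at X with total 1268 blocks.

X, total 1268 blocks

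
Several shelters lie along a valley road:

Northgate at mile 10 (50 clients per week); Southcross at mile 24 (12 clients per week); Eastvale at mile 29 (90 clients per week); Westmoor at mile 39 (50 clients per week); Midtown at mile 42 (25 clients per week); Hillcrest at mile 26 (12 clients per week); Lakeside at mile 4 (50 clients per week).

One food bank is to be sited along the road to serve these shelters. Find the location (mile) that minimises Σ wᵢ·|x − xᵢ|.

For a sum of weighted absolute distances on a line, the optimum is the weighted median (not the mean). Total weight W = 289; half-weight = 144.5.
Sort by position and accumulate weight:
  mile 4 (Lakeside, w=50) → cum 50
  mile 10 (Northgate, w=50) → cum 100
  mile 24 (Southcross, w=12) → cum 112
  mile 26 (Hillcrest, w=12) → cum 124
  mile 29 (Eastvale, w=90) → cum 214  ≥ 144.5 → median here
  mile 39 (Westmoor, w=50) → cum 264
  mile 42 (Midtown, w=25) → cum 289
Optimal location: mile 29.

x = 29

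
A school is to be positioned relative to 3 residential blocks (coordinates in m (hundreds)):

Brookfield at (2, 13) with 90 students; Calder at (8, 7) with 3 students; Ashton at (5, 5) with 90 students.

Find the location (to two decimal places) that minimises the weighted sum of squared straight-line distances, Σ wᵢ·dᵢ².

(3.57, 8.97)

The minimiser of Σwᵢ‖p−pᵢ‖² is the weighted centroid p* = (Σwᵢpᵢ)/(Σwᵢ).
Σwᵢ = 183.
Σwᵢxᵢ = 90·2 + 3·8 + 90·5 = 654.
Σwᵢyᵢ = 90·13 + 3·7 + 90·5 = 1641.
x* = 654/183 = 3.57, y* = 1641/183 = 8.97.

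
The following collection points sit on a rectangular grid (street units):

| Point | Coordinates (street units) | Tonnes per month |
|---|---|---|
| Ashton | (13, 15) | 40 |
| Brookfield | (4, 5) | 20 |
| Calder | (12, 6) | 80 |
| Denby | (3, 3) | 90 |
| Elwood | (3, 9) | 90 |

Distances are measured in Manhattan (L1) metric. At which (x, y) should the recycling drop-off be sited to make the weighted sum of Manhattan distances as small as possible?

Manhattan distance separates: Σwᵢ(|x−xᵢ|+|y−yᵢ|) = Σwᵢ|x−xᵢ| + Σwᵢ|y−yᵢ|, so x and y are optimised independently as 1-D weighted medians.
Total weight W = 320; half = 160.
x-coordinate, sorted with cumulative weight:
  x=3 (Denby, w=90) cum 90
  x=3 (Elwood, w=90) cum 180  ← median
  x=4 (Brookfield, w=20) cum 200
  x=12 (Calder, w=80) cum 280
  x=13 (Ashton, w=40) cum 320
⇒ x* = 3
y-coordinate, sorted with cumulative weight:
  y=3 (Denby, w=90) cum 90
  y=5 (Brookfield, w=20) cum 110
  y=6 (Calder, w=80) cum 190  ← median
  y=9 (Elwood, w=90) cum 280
  y=15 (Ashton, w=40) cum 320
⇒ y* = 6

(3, 6)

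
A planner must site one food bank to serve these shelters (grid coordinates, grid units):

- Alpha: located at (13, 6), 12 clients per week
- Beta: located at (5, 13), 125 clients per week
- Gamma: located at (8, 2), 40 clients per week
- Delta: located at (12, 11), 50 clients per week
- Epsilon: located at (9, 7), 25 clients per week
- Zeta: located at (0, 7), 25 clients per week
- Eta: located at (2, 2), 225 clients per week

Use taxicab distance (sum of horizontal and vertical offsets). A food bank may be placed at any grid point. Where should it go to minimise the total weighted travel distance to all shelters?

(5, 2)

Manhattan distance separates: Σwᵢ(|x−xᵢ|+|y−yᵢ|) = Σwᵢ|x−xᵢ| + Σwᵢ|y−yᵢ|, so x and y are optimised independently as 1-D weighted medians.
Total weight W = 502; half = 251.
x-coordinate, sorted with cumulative weight:
  x=0 (Zeta, w=25) cum 25
  x=2 (Eta, w=225) cum 250
  x=5 (Beta, w=125) cum 375  ← median
  x=8 (Gamma, w=40) cum 415
  x=9 (Epsilon, w=25) cum 440
  x=12 (Delta, w=50) cum 490
  x=13 (Alpha, w=12) cum 502
⇒ x* = 5
y-coordinate, sorted with cumulative weight:
  y=2 (Gamma, w=40) cum 40
  y=2 (Eta, w=225) cum 265  ← median
  y=6 (Alpha, w=12) cum 277
  y=7 (Epsilon, w=25) cum 302
  y=7 (Zeta, w=25) cum 327
  y=11 (Delta, w=50) cum 377
  y=13 (Beta, w=125) cum 502
⇒ y* = 2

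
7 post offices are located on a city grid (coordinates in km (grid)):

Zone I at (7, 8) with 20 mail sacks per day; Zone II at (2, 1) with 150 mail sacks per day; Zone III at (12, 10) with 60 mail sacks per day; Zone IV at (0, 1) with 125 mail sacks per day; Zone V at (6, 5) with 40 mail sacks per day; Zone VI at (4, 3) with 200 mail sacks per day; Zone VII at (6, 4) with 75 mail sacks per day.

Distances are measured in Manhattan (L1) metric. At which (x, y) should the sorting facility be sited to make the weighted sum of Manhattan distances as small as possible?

(4, 3)

Manhattan distance separates: Σwᵢ(|x−xᵢ|+|y−yᵢ|) = Σwᵢ|x−xᵢ| + Σwᵢ|y−yᵢ|, so x and y are optimised independently as 1-D weighted medians.
Total weight W = 670; half = 335.
x-coordinate, sorted with cumulative weight:
  x=0 (Zone IV, w=125) cum 125
  x=2 (Zone II, w=150) cum 275
  x=4 (Zone VI, w=200) cum 475  ← median
  x=6 (Zone V, w=40) cum 515
  x=6 (Zone VII, w=75) cum 590
  x=7 (Zone I, w=20) cum 610
  x=12 (Zone III, w=60) cum 670
⇒ x* = 4
y-coordinate, sorted with cumulative weight:
  y=1 (Zone II, w=150) cum 150
  y=1 (Zone IV, w=125) cum 275
  y=3 (Zone VI, w=200) cum 475  ← median
  y=4 (Zone VII, w=75) cum 550
  y=5 (Zone V, w=40) cum 590
  y=8 (Zone I, w=20) cum 610
  y=10 (Zone III, w=60) cum 670
⇒ y* = 3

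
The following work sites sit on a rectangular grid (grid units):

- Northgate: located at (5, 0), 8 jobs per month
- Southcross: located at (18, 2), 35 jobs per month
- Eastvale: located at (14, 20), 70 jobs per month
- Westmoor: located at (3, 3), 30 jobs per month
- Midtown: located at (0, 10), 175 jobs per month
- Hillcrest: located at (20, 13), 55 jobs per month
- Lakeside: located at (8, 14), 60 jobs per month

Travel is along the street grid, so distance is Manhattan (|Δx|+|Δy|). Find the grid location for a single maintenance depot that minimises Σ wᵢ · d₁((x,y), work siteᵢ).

(8, 10)

Manhattan distance separates: Σwᵢ(|x−xᵢ|+|y−yᵢ|) = Σwᵢ|x−xᵢ| + Σwᵢ|y−yᵢ|, so x and y are optimised independently as 1-D weighted medians.
Total weight W = 433; half = 216.5.
x-coordinate, sorted with cumulative weight:
  x=0 (Midtown, w=175) cum 175
  x=3 (Westmoor, w=30) cum 205
  x=5 (Northgate, w=8) cum 213
  x=8 (Lakeside, w=60) cum 273  ← median
  x=14 (Eastvale, w=70) cum 343
  x=18 (Southcross, w=35) cum 378
  x=20 (Hillcrest, w=55) cum 433
⇒ x* = 8
y-coordinate, sorted with cumulative weight:
  y=0 (Northgate, w=8) cum 8
  y=2 (Southcross, w=35) cum 43
  y=3 (Westmoor, w=30) cum 73
  y=10 (Midtown, w=175) cum 248  ← median
  y=13 (Hillcrest, w=55) cum 303
  y=14 (Lakeside, w=60) cum 363
  y=20 (Eastvale, w=70) cum 433
⇒ y* = 10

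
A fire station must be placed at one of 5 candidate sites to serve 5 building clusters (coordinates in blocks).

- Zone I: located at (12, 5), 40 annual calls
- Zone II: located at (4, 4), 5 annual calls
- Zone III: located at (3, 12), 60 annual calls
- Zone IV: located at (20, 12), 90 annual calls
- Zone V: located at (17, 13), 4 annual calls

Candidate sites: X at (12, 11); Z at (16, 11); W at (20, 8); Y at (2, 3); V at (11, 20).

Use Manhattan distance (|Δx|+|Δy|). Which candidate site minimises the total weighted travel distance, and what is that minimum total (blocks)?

Total weighted distance at each candidate:
  X (12, 11): total = 1753
  Z (16, 11): total = 1797
  W (20, 8): total = 2192
  Y (2, 3): total = 3625
  V (11, 20): total = 3297
Minimum is at X with total 1753 blocks.

X, total 1753 blocks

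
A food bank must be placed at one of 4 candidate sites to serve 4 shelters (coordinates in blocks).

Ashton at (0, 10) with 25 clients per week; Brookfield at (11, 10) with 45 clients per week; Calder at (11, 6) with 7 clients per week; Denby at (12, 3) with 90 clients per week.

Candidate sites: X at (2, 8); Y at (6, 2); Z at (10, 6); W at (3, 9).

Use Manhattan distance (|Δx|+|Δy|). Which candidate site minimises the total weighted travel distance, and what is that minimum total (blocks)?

Total weighted distance at each candidate:
  X (2, 8): total = 2022
  Y (6, 2): total = 1628
  Z (10, 6): total = 1032
  W (3, 9): total = 1932
Minimum is at Z with total 1032 blocks.

Z, total 1032 blocks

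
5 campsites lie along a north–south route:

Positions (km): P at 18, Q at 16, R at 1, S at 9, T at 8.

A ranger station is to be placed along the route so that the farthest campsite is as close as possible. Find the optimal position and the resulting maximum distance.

location 9.5, max distance 8.5

The 1-center on a line is the midpoint of the two extreme points: leftmost at 1, rightmost at 18.
Optimal location = (1 + 18)/2 = 9.5; maximum distance = (18 − 1)/2 = 8.5.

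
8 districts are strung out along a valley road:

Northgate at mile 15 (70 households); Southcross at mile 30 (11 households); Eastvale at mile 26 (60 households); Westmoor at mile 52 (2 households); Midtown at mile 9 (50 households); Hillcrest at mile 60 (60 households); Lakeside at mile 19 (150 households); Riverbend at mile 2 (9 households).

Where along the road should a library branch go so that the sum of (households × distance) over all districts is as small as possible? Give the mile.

x = 19

For a sum of weighted absolute distances on a line, the optimum is the weighted median (not the mean). Total weight W = 412; half-weight = 206.
Sort by position and accumulate weight:
  mile 2 (Riverbend, w=9) → cum 9
  mile 9 (Midtown, w=50) → cum 59
  mile 15 (Northgate, w=70) → cum 129
  mile 19 (Lakeside, w=150) → cum 279  ≥ 206 → median here
  mile 26 (Eastvale, w=60) → cum 339
  mile 30 (Southcross, w=11) → cum 350
  mile 52 (Westmoor, w=2) → cum 352
  mile 60 (Hillcrest, w=60) → cum 412
Optimal location: mile 19.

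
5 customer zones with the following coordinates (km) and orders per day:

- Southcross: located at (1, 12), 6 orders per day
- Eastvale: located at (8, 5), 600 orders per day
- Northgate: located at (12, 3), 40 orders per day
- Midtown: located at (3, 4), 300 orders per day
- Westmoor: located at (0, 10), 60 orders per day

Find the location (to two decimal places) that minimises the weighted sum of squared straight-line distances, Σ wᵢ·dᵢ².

(6.15, 4.96)

The minimiser of Σwᵢ‖p−pᵢ‖² is the weighted centroid p* = (Σwᵢpᵢ)/(Σwᵢ).
Σwᵢ = 1006.
Σwᵢxᵢ = 6·1 + 600·8 + 40·12 + 300·3 + 60·0 = 6186.
Σwᵢyᵢ = 6·12 + 600·5 + 40·3 + 300·4 + 60·10 = 4992.
x* = 6186/1006 = 6.15, y* = 4992/1006 = 4.96.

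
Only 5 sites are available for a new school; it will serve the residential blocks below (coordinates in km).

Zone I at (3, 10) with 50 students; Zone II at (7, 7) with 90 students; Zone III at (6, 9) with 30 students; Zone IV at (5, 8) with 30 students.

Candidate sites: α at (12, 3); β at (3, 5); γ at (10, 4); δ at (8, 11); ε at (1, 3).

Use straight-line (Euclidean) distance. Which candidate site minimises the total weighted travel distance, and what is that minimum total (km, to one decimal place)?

δ, total 838.2 km

Total weighted distance at each candidate:
  α (12, 3): total = 1659.0
  β (3, 5): total = 910.7
  γ (10, 4): total = 1227.0
  δ (8, 11): total = 838.2
  ε (1, 3): total = 1439.4
Minimum is at δ with total 838.2 km.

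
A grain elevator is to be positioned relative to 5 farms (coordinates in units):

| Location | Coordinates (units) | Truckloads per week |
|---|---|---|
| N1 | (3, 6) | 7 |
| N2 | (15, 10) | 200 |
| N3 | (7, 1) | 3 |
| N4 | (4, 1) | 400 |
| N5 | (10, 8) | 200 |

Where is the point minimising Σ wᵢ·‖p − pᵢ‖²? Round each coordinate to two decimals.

The minimiser of Σwᵢ‖p−pᵢ‖² is the weighted centroid p* = (Σwᵢpᵢ)/(Σwᵢ).
Σwᵢ = 810.
Σwᵢxᵢ = 7·3 + 200·15 + 3·7 + 400·4 + 200·10 = 6642.
Σwᵢyᵢ = 7·6 + 200·10 + 3·1 + 400·1 + 200·8 = 4045.
x* = 6642/810 = 8.20, y* = 4045/810 = 4.99.

(8.20, 4.99)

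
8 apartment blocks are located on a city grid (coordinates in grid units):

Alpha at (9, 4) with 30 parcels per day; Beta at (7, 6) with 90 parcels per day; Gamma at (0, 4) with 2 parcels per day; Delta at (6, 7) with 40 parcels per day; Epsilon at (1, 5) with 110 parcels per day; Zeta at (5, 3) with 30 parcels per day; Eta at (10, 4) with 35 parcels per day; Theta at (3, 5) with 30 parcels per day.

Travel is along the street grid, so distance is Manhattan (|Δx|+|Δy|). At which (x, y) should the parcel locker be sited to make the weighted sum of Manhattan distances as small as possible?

(6, 5)

Manhattan distance separates: Σwᵢ(|x−xᵢ|+|y−yᵢ|) = Σwᵢ|x−xᵢ| + Σwᵢ|y−yᵢ|, so x and y are optimised independently as 1-D weighted medians.
Total weight W = 367; half = 183.5.
x-coordinate, sorted with cumulative weight:
  x=0 (Gamma, w=2) cum 2
  x=1 (Epsilon, w=110) cum 112
  x=3 (Theta, w=30) cum 142
  x=5 (Zeta, w=30) cum 172
  x=6 (Delta, w=40) cum 212  ← median
  x=7 (Beta, w=90) cum 302
  x=9 (Alpha, w=30) cum 332
  x=10 (Eta, w=35) cum 367
⇒ x* = 6
y-coordinate, sorted with cumulative weight:
  y=3 (Zeta, w=30) cum 30
  y=4 (Alpha, w=30) cum 60
  y=4 (Gamma, w=2) cum 62
  y=4 (Eta, w=35) cum 97
  y=5 (Epsilon, w=110) cum 207  ← median
  y=5 (Theta, w=30) cum 237
  y=6 (Beta, w=90) cum 327
  y=7 (Delta, w=40) cum 367
⇒ y* = 5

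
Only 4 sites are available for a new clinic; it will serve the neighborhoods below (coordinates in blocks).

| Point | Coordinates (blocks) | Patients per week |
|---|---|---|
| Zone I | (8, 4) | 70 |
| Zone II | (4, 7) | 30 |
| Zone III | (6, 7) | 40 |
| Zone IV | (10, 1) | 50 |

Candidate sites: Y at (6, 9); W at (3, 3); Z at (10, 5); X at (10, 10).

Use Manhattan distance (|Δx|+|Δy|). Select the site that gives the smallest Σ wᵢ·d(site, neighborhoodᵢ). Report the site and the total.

Total weighted distance at each candidate:
  Y (6, 9): total = 1290
  W (3, 3): total = 1300
  Z (10, 5): total = 890
  X (10, 10): total = 1560
Minimum is at Z with total 890 blocks.

Z, total 890 blocks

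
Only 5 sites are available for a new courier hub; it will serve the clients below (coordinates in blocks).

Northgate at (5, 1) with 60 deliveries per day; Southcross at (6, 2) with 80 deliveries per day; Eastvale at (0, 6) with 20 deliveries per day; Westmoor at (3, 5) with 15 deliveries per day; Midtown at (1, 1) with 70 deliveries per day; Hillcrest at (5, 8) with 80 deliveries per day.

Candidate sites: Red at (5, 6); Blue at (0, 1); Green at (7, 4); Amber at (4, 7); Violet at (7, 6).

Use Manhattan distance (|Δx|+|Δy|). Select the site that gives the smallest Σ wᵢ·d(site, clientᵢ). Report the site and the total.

Red, total 1635 blocks

Total weighted distance at each candidate:
  Red (5, 6): total = 1635
  Blue (0, 1): total = 2095
  Green (7, 4): total = 1905
  Amber (4, 7): total = 1915
  Violet (7, 6): total = 2125
Minimum is at Red with total 1635 blocks.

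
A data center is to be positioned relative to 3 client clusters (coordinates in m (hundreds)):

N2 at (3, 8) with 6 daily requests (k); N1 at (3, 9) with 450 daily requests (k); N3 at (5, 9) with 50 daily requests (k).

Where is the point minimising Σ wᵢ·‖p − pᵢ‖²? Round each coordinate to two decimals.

(3.20, 8.99)

The minimiser of Σwᵢ‖p−pᵢ‖² is the weighted centroid p* = (Σwᵢpᵢ)/(Σwᵢ).
Σwᵢ = 506.
Σwᵢxᵢ = 6·3 + 450·3 + 50·5 = 1618.
Σwᵢyᵢ = 6·8 + 450·9 + 50·9 = 4548.
x* = 1618/506 = 3.20, y* = 4548/506 = 8.99.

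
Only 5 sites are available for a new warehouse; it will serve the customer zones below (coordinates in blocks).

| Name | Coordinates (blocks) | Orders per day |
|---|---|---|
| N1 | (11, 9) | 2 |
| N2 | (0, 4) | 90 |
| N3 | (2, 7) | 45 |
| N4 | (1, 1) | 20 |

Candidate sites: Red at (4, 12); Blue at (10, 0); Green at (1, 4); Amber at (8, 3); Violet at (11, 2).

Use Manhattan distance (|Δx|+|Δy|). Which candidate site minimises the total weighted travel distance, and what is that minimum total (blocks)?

Total weighted distance at each candidate:
  Red (4, 12): total = 1695
  Blue (10, 0): total = 2155
  Green (1, 4): total = 360
  Amber (8, 3): total = 1458
  Violet (11, 2): total = 2034
Minimum is at Green with total 360 blocks.

Green, total 360 blocks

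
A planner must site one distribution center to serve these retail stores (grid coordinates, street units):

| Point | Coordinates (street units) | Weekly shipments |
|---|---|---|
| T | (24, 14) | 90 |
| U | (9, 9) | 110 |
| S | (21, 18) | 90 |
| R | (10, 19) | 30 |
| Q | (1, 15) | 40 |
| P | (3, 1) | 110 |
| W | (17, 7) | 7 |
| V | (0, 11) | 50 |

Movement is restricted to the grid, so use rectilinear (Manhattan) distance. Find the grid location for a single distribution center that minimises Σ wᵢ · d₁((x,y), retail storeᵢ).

Manhattan distance separates: Σwᵢ(|x−xᵢ|+|y−yᵢ|) = Σwᵢ|x−xᵢ| + Σwᵢ|y−yᵢ|, so x and y are optimised independently as 1-D weighted medians.
Total weight W = 527; half = 263.5.
x-coordinate, sorted with cumulative weight:
  x=0 (V, w=50) cum 50
  x=1 (Q, w=40) cum 90
  x=3 (P, w=110) cum 200
  x=9 (U, w=110) cum 310  ← median
  x=10 (R, w=30) cum 340
  x=17 (W, w=7) cum 347
  x=21 (S, w=90) cum 437
  x=24 (T, w=90) cum 527
⇒ x* = 9
y-coordinate, sorted with cumulative weight:
  y=1 (P, w=110) cum 110
  y=7 (W, w=7) cum 117
  y=9 (U, w=110) cum 227
  y=11 (V, w=50) cum 277  ← median
  y=14 (T, w=90) cum 367
  y=15 (Q, w=40) cum 407
  y=18 (S, w=90) cum 497
  y=19 (R, w=30) cum 527
⇒ y* = 11

(9, 11)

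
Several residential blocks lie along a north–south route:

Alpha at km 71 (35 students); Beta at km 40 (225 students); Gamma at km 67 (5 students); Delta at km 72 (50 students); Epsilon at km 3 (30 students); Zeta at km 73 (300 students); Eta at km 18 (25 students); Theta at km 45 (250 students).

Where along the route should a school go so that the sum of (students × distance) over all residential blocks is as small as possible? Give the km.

For a sum of weighted absolute distances on a line, the optimum is the weighted median (not the mean). Total weight W = 920; half-weight = 460.
Sort by position and accumulate weight:
  km 3 (Epsilon, w=30) → cum 30
  km 18 (Eta, w=25) → cum 55
  km 40 (Beta, w=225) → cum 280
  km 45 (Theta, w=250) → cum 530  ≥ 460 → median here
  km 67 (Gamma, w=5) → cum 535
  km 71 (Alpha, w=35) → cum 570
  km 72 (Delta, w=50) → cum 620
  km 73 (Zeta, w=300) → cum 920
Optimal location: km 45.

x = 45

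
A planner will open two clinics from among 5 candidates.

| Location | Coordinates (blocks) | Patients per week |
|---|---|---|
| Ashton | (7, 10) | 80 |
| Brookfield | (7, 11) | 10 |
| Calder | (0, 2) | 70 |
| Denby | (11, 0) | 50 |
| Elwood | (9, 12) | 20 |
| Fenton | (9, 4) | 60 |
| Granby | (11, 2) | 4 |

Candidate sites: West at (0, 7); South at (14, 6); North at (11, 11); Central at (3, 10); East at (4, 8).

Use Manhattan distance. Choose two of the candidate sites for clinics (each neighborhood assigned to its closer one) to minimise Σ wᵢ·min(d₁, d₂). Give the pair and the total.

{West, North}, total 1976

Evaluate every pair (each demand assigned to the nearer of the two):
  {West, North}: total = 1976
  {South, Central}: total = 2198
  {South, East}: total = 2238
  {North, Central}: total = 2316
  {North, East}: total = 2326
  {West, East}: total = 2332
  {West, South}: total = 2378
  {West, Central}: total = 2564
  {Central, East}: total = 2572
  {South, North}: total = 2658
Best pair: {West, North} with total 1976.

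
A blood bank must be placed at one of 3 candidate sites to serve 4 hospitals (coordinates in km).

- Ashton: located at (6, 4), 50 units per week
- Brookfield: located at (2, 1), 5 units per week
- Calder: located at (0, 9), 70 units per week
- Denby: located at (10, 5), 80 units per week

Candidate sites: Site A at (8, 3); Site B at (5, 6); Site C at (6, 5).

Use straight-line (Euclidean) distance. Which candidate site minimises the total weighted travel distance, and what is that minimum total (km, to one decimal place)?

Site C, total 903.1 km

Total weighted distance at each candidate:
  Site A (8, 3): total = 1069.7
  Site B (5, 6): total = 957.0
  Site C (6, 5): total = 903.1
Minimum is at Site C with total 903.1 km.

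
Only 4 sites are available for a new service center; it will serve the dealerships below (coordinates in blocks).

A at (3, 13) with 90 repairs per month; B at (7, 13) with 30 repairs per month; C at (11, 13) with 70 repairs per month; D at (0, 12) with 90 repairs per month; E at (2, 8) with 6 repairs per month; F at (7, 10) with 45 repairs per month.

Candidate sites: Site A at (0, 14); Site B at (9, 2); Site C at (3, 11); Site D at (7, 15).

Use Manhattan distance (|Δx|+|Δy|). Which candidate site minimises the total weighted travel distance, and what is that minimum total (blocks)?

Site C, total 1669 blocks

Total weighted distance at each candidate:
  Site A (0, 14): total = 2163
  Site B (9, 2): total = 5068
  Site C (3, 11): total = 1669
  Site D (7, 15): total = 2217
Minimum is at Site C with total 1669 blocks.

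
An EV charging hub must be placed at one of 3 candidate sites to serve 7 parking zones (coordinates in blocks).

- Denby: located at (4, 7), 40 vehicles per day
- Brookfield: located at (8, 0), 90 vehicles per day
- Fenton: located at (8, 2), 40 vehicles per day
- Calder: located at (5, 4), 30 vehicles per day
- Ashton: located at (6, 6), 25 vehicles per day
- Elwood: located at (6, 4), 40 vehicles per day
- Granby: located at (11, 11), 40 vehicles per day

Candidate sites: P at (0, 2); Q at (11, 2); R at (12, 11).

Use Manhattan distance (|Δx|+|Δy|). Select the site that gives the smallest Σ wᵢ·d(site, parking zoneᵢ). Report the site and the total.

Total weighted distance at each candidate:
  P (0, 2): total = 3160
  Q (11, 2): total = 2155
  R (12, 11): total = 3605
Minimum is at Q with total 2155 blocks.

Q, total 2155 blocks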